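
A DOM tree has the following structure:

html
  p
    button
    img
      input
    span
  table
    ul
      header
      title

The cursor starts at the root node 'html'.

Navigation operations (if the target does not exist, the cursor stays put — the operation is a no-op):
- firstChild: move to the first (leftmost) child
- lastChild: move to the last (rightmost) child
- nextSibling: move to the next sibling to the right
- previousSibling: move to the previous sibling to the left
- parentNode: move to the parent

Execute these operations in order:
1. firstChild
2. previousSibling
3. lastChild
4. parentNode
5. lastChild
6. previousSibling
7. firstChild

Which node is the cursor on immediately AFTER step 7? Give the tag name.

After 1 (firstChild): p
After 2 (previousSibling): p (no-op, stayed)
After 3 (lastChild): span
After 4 (parentNode): p
After 5 (lastChild): span
After 6 (previousSibling): img
After 7 (firstChild): input

Answer: input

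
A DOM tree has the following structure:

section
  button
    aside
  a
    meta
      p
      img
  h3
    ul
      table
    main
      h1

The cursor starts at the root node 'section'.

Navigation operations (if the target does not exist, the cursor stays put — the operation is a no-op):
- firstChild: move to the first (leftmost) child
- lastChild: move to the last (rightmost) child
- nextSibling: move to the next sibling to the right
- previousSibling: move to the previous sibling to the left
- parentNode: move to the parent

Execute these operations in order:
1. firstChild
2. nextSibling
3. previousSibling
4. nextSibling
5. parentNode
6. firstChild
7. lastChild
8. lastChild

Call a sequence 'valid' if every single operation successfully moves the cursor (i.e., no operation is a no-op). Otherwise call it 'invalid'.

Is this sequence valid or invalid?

Answer: invalid

Derivation:
After 1 (firstChild): button
After 2 (nextSibling): a
After 3 (previousSibling): button
After 4 (nextSibling): a
After 5 (parentNode): section
After 6 (firstChild): button
After 7 (lastChild): aside
After 8 (lastChild): aside (no-op, stayed)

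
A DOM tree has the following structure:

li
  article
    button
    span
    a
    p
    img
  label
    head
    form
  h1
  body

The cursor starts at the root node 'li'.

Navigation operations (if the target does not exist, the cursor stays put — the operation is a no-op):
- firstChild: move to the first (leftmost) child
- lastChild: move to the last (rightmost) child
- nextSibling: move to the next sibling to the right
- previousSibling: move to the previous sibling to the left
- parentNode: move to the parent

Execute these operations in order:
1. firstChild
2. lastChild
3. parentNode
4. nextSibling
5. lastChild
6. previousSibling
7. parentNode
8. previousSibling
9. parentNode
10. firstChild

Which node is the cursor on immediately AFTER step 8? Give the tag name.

After 1 (firstChild): article
After 2 (lastChild): img
After 3 (parentNode): article
After 4 (nextSibling): label
After 5 (lastChild): form
After 6 (previousSibling): head
After 7 (parentNode): label
After 8 (previousSibling): article

Answer: article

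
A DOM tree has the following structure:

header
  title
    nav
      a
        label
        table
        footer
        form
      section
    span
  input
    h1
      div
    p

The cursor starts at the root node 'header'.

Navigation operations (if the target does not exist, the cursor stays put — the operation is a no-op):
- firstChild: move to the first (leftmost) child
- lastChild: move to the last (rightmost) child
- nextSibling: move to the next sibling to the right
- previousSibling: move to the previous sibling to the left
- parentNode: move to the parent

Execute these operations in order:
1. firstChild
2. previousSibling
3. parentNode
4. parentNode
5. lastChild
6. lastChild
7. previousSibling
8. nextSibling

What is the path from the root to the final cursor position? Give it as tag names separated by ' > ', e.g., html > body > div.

Answer: header > input > p

Derivation:
After 1 (firstChild): title
After 2 (previousSibling): title (no-op, stayed)
After 3 (parentNode): header
After 4 (parentNode): header (no-op, stayed)
After 5 (lastChild): input
After 6 (lastChild): p
After 7 (previousSibling): h1
After 8 (nextSibling): p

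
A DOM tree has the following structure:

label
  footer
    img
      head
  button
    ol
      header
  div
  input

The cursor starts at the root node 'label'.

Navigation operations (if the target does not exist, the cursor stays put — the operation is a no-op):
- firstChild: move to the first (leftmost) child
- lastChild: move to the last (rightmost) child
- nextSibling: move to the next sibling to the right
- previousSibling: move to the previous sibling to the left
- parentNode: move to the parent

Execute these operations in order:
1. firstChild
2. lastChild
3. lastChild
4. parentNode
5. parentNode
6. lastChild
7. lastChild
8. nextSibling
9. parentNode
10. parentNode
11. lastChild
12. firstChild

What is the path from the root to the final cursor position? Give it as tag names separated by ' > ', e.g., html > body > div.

Answer: label > footer > img > head

Derivation:
After 1 (firstChild): footer
After 2 (lastChild): img
After 3 (lastChild): head
After 4 (parentNode): img
After 5 (parentNode): footer
After 6 (lastChild): img
After 7 (lastChild): head
After 8 (nextSibling): head (no-op, stayed)
After 9 (parentNode): img
After 10 (parentNode): footer
After 11 (lastChild): img
After 12 (firstChild): head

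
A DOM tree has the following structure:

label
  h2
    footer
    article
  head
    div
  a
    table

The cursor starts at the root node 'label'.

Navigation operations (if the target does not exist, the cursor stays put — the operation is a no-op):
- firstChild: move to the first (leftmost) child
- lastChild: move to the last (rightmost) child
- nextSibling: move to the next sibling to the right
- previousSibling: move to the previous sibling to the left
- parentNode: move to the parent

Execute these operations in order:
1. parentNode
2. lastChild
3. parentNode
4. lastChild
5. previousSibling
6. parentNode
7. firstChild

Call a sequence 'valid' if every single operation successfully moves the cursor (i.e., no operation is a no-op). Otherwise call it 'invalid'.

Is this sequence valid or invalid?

Answer: invalid

Derivation:
After 1 (parentNode): label (no-op, stayed)
After 2 (lastChild): a
After 3 (parentNode): label
After 4 (lastChild): a
After 5 (previousSibling): head
After 6 (parentNode): label
After 7 (firstChild): h2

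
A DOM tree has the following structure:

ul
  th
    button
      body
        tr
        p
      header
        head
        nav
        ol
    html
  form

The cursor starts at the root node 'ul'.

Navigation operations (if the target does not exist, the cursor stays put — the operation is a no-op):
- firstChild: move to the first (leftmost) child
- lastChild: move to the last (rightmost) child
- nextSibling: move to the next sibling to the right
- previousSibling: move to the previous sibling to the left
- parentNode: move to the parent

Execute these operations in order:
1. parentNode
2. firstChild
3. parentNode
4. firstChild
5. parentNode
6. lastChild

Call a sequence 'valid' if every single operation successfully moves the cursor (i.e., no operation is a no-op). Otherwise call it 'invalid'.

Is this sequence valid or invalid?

Answer: invalid

Derivation:
After 1 (parentNode): ul (no-op, stayed)
After 2 (firstChild): th
After 3 (parentNode): ul
After 4 (firstChild): th
After 5 (parentNode): ul
After 6 (lastChild): form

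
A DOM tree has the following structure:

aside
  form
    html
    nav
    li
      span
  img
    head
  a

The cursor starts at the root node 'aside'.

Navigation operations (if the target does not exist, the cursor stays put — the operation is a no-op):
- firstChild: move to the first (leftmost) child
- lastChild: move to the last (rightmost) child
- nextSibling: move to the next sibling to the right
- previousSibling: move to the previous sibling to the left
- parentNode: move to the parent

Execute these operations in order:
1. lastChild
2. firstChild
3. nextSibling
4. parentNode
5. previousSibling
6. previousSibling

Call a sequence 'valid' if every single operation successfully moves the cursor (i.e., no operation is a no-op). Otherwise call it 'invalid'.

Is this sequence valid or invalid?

After 1 (lastChild): a
After 2 (firstChild): a (no-op, stayed)
After 3 (nextSibling): a (no-op, stayed)
After 4 (parentNode): aside
After 5 (previousSibling): aside (no-op, stayed)
After 6 (previousSibling): aside (no-op, stayed)

Answer: invalid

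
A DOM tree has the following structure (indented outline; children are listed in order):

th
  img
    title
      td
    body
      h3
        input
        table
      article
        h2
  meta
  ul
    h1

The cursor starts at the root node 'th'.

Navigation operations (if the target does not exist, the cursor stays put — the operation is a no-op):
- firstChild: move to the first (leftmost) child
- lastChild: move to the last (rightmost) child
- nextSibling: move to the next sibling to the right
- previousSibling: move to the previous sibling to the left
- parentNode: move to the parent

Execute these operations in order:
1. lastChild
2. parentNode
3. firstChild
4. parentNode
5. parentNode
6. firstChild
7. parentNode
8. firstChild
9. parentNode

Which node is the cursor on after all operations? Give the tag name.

Answer: th

Derivation:
After 1 (lastChild): ul
After 2 (parentNode): th
After 3 (firstChild): img
After 4 (parentNode): th
After 5 (parentNode): th (no-op, stayed)
After 6 (firstChild): img
After 7 (parentNode): th
After 8 (firstChild): img
After 9 (parentNode): th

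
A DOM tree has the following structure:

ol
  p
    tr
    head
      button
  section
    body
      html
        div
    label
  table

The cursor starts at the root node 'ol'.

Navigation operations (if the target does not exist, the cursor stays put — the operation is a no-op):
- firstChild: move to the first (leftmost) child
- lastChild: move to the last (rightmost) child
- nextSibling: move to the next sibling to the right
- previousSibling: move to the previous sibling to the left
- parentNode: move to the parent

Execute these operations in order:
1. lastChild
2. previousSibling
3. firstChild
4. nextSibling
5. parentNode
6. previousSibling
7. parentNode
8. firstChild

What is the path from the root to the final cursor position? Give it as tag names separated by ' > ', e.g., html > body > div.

After 1 (lastChild): table
After 2 (previousSibling): section
After 3 (firstChild): body
After 4 (nextSibling): label
After 5 (parentNode): section
After 6 (previousSibling): p
After 7 (parentNode): ol
After 8 (firstChild): p

Answer: ol > p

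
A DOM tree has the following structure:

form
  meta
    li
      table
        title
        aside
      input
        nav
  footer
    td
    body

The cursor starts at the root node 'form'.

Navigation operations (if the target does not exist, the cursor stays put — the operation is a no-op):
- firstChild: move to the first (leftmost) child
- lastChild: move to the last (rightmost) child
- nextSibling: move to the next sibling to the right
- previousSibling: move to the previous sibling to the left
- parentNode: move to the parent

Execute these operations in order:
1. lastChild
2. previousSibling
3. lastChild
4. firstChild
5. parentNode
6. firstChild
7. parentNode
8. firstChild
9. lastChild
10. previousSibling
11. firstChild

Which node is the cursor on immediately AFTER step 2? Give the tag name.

Answer: meta

Derivation:
After 1 (lastChild): footer
After 2 (previousSibling): meta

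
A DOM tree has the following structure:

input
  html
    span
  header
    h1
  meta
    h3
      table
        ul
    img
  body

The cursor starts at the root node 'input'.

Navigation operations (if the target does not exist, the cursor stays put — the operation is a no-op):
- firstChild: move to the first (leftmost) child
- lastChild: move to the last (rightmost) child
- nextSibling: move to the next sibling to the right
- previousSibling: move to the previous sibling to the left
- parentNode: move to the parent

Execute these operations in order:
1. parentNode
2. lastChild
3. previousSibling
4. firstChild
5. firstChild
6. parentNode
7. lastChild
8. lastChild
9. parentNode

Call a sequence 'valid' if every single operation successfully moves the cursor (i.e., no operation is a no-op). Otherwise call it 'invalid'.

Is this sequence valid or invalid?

After 1 (parentNode): input (no-op, stayed)
After 2 (lastChild): body
After 3 (previousSibling): meta
After 4 (firstChild): h3
After 5 (firstChild): table
After 6 (parentNode): h3
After 7 (lastChild): table
After 8 (lastChild): ul
After 9 (parentNode): table

Answer: invalid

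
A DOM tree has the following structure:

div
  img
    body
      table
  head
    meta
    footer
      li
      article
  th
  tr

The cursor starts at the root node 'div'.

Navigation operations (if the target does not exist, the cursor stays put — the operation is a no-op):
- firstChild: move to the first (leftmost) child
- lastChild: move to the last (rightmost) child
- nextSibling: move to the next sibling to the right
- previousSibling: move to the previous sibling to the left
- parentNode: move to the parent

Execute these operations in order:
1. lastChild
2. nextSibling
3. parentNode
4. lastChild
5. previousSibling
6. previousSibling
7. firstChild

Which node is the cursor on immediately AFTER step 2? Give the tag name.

After 1 (lastChild): tr
After 2 (nextSibling): tr (no-op, stayed)

Answer: tr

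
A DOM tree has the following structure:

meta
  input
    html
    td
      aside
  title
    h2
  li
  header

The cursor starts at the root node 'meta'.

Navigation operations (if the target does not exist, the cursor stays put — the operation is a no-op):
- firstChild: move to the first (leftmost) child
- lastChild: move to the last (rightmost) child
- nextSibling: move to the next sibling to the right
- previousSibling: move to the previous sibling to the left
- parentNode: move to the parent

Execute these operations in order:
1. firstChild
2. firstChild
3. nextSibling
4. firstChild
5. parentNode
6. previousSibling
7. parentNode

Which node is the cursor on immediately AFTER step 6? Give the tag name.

Answer: html

Derivation:
After 1 (firstChild): input
After 2 (firstChild): html
After 3 (nextSibling): td
After 4 (firstChild): aside
After 5 (parentNode): td
After 6 (previousSibling): html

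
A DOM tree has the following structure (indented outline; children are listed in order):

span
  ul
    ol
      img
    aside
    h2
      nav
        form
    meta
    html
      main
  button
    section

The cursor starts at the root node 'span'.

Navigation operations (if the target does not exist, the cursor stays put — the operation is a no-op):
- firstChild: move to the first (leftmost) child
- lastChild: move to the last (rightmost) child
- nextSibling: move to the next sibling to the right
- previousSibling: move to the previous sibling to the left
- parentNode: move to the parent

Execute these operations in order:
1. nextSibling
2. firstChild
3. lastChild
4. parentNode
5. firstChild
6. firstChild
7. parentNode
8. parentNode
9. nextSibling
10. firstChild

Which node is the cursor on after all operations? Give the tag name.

Answer: section

Derivation:
After 1 (nextSibling): span (no-op, stayed)
After 2 (firstChild): ul
After 3 (lastChild): html
After 4 (parentNode): ul
After 5 (firstChild): ol
After 6 (firstChild): img
After 7 (parentNode): ol
After 8 (parentNode): ul
After 9 (nextSibling): button
After 10 (firstChild): section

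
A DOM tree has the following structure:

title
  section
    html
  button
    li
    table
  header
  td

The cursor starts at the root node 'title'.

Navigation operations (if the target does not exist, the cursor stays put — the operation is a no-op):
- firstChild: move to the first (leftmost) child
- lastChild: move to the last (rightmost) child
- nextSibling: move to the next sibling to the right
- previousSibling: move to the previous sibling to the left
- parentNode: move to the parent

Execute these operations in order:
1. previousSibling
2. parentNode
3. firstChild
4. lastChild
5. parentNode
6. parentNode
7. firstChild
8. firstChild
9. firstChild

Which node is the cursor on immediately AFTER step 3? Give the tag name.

Answer: section

Derivation:
After 1 (previousSibling): title (no-op, stayed)
After 2 (parentNode): title (no-op, stayed)
After 3 (firstChild): section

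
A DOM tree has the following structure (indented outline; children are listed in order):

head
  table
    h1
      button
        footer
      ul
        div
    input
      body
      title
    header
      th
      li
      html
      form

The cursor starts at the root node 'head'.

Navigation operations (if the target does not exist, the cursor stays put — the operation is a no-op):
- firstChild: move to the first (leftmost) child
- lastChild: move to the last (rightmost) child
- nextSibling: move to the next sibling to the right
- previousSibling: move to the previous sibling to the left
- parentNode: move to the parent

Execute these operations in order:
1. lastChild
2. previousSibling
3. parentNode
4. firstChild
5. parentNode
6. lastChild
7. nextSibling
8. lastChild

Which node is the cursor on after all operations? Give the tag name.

Answer: header

Derivation:
After 1 (lastChild): table
After 2 (previousSibling): table (no-op, stayed)
After 3 (parentNode): head
After 4 (firstChild): table
After 5 (parentNode): head
After 6 (lastChild): table
After 7 (nextSibling): table (no-op, stayed)
After 8 (lastChild): header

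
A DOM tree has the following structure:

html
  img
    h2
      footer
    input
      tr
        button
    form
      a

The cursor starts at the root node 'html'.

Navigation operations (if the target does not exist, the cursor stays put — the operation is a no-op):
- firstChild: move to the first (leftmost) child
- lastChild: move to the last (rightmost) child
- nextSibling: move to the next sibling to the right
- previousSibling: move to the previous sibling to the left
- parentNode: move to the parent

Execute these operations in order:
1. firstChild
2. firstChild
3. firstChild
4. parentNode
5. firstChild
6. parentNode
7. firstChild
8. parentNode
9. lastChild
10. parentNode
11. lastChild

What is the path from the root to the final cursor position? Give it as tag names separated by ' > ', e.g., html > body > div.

After 1 (firstChild): img
After 2 (firstChild): h2
After 3 (firstChild): footer
After 4 (parentNode): h2
After 5 (firstChild): footer
After 6 (parentNode): h2
After 7 (firstChild): footer
After 8 (parentNode): h2
After 9 (lastChild): footer
After 10 (parentNode): h2
After 11 (lastChild): footer

Answer: html > img > h2 > footer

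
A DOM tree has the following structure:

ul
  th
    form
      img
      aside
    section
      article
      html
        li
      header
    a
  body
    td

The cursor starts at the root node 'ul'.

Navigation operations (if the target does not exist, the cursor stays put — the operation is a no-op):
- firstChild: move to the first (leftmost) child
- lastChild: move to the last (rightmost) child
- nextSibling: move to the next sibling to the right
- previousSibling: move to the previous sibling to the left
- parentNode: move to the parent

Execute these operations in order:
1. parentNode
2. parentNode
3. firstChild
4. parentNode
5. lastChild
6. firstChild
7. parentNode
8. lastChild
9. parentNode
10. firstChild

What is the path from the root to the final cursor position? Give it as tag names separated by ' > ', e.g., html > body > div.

After 1 (parentNode): ul (no-op, stayed)
After 2 (parentNode): ul (no-op, stayed)
After 3 (firstChild): th
After 4 (parentNode): ul
After 5 (lastChild): body
After 6 (firstChild): td
After 7 (parentNode): body
After 8 (lastChild): td
After 9 (parentNode): body
After 10 (firstChild): td

Answer: ul > body > td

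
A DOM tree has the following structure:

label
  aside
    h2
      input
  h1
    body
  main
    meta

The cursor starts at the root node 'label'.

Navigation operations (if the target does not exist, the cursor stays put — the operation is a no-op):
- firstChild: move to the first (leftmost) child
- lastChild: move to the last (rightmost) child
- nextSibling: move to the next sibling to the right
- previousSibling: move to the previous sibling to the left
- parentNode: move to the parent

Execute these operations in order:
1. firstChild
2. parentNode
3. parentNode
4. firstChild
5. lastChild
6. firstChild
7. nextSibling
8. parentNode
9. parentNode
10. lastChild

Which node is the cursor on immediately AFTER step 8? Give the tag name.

Answer: h2

Derivation:
After 1 (firstChild): aside
After 2 (parentNode): label
After 3 (parentNode): label (no-op, stayed)
After 4 (firstChild): aside
After 5 (lastChild): h2
After 6 (firstChild): input
After 7 (nextSibling): input (no-op, stayed)
After 8 (parentNode): h2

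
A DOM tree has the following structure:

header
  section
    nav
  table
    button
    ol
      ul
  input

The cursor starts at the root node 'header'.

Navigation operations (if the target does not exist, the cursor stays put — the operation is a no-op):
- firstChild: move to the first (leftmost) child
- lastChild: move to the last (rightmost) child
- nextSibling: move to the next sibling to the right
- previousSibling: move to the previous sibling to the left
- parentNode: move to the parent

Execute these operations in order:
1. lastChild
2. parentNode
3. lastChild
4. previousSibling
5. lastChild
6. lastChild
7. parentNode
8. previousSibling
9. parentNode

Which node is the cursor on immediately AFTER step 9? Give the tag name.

Answer: table

Derivation:
After 1 (lastChild): input
After 2 (parentNode): header
After 3 (lastChild): input
After 4 (previousSibling): table
After 5 (lastChild): ol
After 6 (lastChild): ul
After 7 (parentNode): ol
After 8 (previousSibling): button
After 9 (parentNode): table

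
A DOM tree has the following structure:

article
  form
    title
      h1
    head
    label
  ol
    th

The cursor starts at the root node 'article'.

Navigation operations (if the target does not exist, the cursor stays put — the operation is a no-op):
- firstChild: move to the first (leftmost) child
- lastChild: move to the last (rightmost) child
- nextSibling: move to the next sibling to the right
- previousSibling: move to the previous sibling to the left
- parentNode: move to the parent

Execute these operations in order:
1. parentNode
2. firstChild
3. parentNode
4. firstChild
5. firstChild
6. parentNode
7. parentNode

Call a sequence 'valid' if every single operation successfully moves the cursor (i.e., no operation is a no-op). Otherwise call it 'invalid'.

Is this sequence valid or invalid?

After 1 (parentNode): article (no-op, stayed)
After 2 (firstChild): form
After 3 (parentNode): article
After 4 (firstChild): form
After 5 (firstChild): title
After 6 (parentNode): form
After 7 (parentNode): article

Answer: invalid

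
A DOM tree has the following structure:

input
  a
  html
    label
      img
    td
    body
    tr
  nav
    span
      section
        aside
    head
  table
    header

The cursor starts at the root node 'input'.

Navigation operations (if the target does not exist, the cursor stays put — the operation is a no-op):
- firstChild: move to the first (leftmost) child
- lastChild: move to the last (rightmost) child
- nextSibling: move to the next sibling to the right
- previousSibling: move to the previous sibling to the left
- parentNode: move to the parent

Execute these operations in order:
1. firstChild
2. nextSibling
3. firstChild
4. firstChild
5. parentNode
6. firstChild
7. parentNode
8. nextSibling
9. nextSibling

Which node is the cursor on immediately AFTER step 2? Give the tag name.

After 1 (firstChild): a
After 2 (nextSibling): html

Answer: html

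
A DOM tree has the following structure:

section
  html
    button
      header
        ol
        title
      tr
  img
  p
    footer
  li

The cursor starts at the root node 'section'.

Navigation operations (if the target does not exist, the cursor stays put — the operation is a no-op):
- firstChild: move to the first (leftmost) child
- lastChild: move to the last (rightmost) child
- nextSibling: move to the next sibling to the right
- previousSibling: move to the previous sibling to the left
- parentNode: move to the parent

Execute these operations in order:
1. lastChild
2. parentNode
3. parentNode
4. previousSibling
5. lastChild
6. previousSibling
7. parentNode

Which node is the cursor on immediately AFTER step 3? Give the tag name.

Answer: section

Derivation:
After 1 (lastChild): li
After 2 (parentNode): section
After 3 (parentNode): section (no-op, stayed)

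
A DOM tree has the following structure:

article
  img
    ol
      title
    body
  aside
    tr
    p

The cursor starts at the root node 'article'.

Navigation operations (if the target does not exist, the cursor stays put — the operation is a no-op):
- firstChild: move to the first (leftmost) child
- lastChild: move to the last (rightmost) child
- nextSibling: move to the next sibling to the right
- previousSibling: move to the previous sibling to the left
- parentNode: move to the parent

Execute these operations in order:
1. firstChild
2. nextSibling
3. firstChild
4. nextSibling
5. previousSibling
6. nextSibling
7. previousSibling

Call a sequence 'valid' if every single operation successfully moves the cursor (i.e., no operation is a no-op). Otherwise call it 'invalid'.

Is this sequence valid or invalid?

After 1 (firstChild): img
After 2 (nextSibling): aside
After 3 (firstChild): tr
After 4 (nextSibling): p
After 5 (previousSibling): tr
After 6 (nextSibling): p
After 7 (previousSibling): tr

Answer: valid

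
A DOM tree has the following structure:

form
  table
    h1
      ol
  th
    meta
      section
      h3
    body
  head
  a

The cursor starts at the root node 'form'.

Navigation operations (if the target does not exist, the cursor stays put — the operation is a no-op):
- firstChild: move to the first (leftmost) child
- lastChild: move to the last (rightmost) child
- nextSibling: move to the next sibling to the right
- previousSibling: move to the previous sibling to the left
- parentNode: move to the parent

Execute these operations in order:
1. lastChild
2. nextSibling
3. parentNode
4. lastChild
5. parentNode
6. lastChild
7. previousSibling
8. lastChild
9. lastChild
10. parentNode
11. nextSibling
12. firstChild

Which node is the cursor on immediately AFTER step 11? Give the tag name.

Answer: form

Derivation:
After 1 (lastChild): a
After 2 (nextSibling): a (no-op, stayed)
After 3 (parentNode): form
After 4 (lastChild): a
After 5 (parentNode): form
After 6 (lastChild): a
After 7 (previousSibling): head
After 8 (lastChild): head (no-op, stayed)
After 9 (lastChild): head (no-op, stayed)
After 10 (parentNode): form
After 11 (nextSibling): form (no-op, stayed)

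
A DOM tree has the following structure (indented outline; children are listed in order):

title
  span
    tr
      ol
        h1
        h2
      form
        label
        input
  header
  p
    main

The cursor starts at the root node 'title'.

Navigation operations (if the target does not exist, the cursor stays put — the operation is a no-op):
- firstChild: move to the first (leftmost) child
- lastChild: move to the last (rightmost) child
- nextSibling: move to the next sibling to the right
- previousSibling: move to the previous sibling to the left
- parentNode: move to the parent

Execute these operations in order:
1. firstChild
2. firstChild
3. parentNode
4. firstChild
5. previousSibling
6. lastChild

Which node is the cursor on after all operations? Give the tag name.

Answer: form

Derivation:
After 1 (firstChild): span
After 2 (firstChild): tr
After 3 (parentNode): span
After 4 (firstChild): tr
After 5 (previousSibling): tr (no-op, stayed)
After 6 (lastChild): form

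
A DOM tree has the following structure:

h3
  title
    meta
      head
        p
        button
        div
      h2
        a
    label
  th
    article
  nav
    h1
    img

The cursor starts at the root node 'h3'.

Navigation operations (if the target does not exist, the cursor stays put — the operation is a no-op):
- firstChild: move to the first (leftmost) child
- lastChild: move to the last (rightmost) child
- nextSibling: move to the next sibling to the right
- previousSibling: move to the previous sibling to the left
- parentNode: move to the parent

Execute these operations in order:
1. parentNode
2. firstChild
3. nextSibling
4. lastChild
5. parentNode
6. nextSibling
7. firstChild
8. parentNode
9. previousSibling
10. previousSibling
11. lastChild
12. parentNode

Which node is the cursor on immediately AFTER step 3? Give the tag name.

After 1 (parentNode): h3 (no-op, stayed)
After 2 (firstChild): title
After 3 (nextSibling): th

Answer: th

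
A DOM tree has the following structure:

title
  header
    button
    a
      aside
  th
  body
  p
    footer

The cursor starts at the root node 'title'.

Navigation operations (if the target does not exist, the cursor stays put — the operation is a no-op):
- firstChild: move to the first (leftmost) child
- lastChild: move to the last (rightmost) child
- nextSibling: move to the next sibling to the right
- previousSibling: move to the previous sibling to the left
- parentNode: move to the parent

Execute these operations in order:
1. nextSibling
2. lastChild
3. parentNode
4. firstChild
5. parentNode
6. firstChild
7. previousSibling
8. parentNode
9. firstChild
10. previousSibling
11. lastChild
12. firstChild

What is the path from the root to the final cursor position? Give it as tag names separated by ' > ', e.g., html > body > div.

After 1 (nextSibling): title (no-op, stayed)
After 2 (lastChild): p
After 3 (parentNode): title
After 4 (firstChild): header
After 5 (parentNode): title
After 6 (firstChild): header
After 7 (previousSibling): header (no-op, stayed)
After 8 (parentNode): title
After 9 (firstChild): header
After 10 (previousSibling): header (no-op, stayed)
After 11 (lastChild): a
After 12 (firstChild): aside

Answer: title > header > a > aside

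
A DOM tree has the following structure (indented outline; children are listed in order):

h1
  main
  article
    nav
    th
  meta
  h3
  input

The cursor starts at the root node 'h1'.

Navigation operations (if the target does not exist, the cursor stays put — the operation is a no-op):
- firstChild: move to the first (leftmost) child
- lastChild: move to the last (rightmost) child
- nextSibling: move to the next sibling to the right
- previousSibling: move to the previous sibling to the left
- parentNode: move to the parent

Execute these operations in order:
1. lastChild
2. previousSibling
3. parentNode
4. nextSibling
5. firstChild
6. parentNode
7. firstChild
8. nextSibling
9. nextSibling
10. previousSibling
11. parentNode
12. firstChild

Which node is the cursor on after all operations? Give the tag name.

After 1 (lastChild): input
After 2 (previousSibling): h3
After 3 (parentNode): h1
After 4 (nextSibling): h1 (no-op, stayed)
After 5 (firstChild): main
After 6 (parentNode): h1
After 7 (firstChild): main
After 8 (nextSibling): article
After 9 (nextSibling): meta
After 10 (previousSibling): article
After 11 (parentNode): h1
After 12 (firstChild): main

Answer: main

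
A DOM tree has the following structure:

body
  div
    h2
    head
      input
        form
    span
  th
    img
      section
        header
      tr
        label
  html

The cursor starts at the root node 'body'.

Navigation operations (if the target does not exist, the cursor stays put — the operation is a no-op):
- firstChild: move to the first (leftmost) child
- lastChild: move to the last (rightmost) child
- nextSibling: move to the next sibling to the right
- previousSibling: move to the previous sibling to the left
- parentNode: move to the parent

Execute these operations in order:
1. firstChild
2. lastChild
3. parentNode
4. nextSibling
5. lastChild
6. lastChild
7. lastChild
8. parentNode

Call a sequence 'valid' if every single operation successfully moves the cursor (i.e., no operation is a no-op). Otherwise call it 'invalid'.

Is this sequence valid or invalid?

After 1 (firstChild): div
After 2 (lastChild): span
After 3 (parentNode): div
After 4 (nextSibling): th
After 5 (lastChild): img
After 6 (lastChild): tr
After 7 (lastChild): label
After 8 (parentNode): tr

Answer: valid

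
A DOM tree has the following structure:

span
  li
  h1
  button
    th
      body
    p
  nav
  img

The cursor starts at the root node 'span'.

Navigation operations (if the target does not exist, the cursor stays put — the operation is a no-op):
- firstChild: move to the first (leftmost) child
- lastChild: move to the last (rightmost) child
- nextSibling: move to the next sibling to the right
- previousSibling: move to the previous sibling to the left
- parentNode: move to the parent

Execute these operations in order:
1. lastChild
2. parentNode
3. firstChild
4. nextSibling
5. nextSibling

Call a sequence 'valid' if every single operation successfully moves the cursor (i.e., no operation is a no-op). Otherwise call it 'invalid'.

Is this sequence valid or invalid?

Answer: valid

Derivation:
After 1 (lastChild): img
After 2 (parentNode): span
After 3 (firstChild): li
After 4 (nextSibling): h1
After 5 (nextSibling): button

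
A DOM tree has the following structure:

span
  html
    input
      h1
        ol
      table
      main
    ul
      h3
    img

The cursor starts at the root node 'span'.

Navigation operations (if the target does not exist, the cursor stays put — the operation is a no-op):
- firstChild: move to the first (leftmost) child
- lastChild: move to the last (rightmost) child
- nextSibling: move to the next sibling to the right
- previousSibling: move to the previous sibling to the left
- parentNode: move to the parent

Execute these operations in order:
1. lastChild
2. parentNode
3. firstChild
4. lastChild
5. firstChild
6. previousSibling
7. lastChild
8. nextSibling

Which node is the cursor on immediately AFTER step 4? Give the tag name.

After 1 (lastChild): html
After 2 (parentNode): span
After 3 (firstChild): html
After 4 (lastChild): img

Answer: img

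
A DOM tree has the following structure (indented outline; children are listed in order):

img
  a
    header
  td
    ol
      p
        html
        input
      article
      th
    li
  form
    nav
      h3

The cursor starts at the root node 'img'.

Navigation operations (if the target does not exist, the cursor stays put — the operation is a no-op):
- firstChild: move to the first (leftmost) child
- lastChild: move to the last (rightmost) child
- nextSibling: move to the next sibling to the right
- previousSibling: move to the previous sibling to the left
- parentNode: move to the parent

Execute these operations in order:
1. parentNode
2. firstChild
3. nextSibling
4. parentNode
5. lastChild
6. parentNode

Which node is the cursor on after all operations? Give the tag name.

After 1 (parentNode): img (no-op, stayed)
After 2 (firstChild): a
After 3 (nextSibling): td
After 4 (parentNode): img
After 5 (lastChild): form
After 6 (parentNode): img

Answer: img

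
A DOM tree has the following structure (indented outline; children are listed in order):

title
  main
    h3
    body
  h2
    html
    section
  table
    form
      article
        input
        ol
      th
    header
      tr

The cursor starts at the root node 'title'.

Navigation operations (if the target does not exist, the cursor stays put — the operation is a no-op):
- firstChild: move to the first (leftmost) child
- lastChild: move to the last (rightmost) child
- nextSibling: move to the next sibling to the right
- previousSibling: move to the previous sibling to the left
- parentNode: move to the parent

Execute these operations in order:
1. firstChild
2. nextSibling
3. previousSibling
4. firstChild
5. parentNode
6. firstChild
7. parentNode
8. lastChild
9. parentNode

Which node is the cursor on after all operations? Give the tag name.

Answer: main

Derivation:
After 1 (firstChild): main
After 2 (nextSibling): h2
After 3 (previousSibling): main
After 4 (firstChild): h3
After 5 (parentNode): main
After 6 (firstChild): h3
After 7 (parentNode): main
After 8 (lastChild): body
After 9 (parentNode): main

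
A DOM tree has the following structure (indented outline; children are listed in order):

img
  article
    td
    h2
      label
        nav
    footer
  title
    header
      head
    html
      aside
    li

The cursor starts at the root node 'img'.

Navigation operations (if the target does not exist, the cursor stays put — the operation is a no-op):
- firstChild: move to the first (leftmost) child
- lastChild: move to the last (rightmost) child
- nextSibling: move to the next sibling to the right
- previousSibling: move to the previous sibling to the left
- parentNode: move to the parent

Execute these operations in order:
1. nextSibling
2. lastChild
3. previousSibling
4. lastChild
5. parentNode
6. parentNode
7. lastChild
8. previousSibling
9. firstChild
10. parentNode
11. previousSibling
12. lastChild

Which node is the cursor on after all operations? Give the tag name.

After 1 (nextSibling): img (no-op, stayed)
After 2 (lastChild): title
After 3 (previousSibling): article
After 4 (lastChild): footer
After 5 (parentNode): article
After 6 (parentNode): img
After 7 (lastChild): title
After 8 (previousSibling): article
After 9 (firstChild): td
After 10 (parentNode): article
After 11 (previousSibling): article (no-op, stayed)
After 12 (lastChild): footer

Answer: footer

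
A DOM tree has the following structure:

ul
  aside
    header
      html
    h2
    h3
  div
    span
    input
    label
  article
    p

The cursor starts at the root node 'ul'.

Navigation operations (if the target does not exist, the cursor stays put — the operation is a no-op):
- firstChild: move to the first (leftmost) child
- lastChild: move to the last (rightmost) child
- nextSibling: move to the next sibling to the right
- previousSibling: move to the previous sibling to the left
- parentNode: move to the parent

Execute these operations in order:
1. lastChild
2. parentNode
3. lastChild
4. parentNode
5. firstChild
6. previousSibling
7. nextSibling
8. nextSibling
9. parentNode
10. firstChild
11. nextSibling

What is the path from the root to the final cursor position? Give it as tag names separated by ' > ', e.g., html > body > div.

Answer: ul > div

Derivation:
After 1 (lastChild): article
After 2 (parentNode): ul
After 3 (lastChild): article
After 4 (parentNode): ul
After 5 (firstChild): aside
After 6 (previousSibling): aside (no-op, stayed)
After 7 (nextSibling): div
After 8 (nextSibling): article
After 9 (parentNode): ul
After 10 (firstChild): aside
After 11 (nextSibling): div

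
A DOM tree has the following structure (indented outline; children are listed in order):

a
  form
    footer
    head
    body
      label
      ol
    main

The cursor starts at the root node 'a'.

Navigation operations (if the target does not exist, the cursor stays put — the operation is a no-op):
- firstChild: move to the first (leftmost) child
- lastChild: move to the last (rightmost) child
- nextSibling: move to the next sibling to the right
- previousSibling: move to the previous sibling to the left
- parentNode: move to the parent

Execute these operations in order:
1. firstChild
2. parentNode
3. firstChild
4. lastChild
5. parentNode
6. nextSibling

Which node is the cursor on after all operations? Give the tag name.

Answer: form

Derivation:
After 1 (firstChild): form
After 2 (parentNode): a
After 3 (firstChild): form
After 4 (lastChild): main
After 5 (parentNode): form
After 6 (nextSibling): form (no-op, stayed)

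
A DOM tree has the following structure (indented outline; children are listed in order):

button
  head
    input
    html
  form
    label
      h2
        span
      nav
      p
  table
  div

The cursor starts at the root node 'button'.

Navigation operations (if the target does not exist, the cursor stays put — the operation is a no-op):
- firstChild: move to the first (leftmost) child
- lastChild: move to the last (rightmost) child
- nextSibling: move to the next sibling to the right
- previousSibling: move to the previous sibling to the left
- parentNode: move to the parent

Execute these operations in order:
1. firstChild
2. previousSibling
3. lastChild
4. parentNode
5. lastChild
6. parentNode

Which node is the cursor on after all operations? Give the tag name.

Answer: head

Derivation:
After 1 (firstChild): head
After 2 (previousSibling): head (no-op, stayed)
After 3 (lastChild): html
After 4 (parentNode): head
After 5 (lastChild): html
After 6 (parentNode): head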